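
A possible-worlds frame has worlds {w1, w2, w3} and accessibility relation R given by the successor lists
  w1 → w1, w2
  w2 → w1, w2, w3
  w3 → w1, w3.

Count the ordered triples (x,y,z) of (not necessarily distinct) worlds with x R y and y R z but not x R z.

Enumerating: (w1,w2,w3), (w3,w1,w2).

2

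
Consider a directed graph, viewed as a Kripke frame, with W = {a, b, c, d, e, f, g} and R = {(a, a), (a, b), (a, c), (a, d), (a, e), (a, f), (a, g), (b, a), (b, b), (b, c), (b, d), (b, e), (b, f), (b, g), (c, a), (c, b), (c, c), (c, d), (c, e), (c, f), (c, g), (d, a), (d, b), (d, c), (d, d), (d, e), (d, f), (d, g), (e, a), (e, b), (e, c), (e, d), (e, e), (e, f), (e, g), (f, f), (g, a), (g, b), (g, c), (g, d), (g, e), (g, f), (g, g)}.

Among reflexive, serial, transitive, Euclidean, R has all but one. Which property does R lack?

Reflexive: yes — every world is R-related to itself.
Serial: yes — every world has a successor (e.g. a R a).
Transitive: yes — every two-step R-path is closed by a direct edge.
Euclidean: no — a R f and a R b, but not f R b.
Only Euclidean fails.

Euclidean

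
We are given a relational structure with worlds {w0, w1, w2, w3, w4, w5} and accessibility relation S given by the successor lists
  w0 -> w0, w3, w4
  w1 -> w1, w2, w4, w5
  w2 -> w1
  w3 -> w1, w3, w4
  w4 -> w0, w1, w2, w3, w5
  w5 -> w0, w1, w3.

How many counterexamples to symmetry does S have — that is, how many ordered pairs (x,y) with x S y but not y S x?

6

Enumerating: (w0,w3), (w3,w1), (w4,w2), (w4,w5), (w5,w0), (w5,w3).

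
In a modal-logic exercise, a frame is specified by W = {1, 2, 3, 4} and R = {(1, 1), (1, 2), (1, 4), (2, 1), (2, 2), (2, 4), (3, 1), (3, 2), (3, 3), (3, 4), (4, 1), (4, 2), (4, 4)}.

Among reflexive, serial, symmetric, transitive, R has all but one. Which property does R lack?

Reflexive: yes — every world is R-related to itself.
Serial: yes — every world has a successor (e.g. 1 R 1).
Symmetric: no — 3 R 1 but not 1 R 3.
Transitive: yes — every two-step R-path is closed by a direct edge.
Only symmetric fails.

symmetric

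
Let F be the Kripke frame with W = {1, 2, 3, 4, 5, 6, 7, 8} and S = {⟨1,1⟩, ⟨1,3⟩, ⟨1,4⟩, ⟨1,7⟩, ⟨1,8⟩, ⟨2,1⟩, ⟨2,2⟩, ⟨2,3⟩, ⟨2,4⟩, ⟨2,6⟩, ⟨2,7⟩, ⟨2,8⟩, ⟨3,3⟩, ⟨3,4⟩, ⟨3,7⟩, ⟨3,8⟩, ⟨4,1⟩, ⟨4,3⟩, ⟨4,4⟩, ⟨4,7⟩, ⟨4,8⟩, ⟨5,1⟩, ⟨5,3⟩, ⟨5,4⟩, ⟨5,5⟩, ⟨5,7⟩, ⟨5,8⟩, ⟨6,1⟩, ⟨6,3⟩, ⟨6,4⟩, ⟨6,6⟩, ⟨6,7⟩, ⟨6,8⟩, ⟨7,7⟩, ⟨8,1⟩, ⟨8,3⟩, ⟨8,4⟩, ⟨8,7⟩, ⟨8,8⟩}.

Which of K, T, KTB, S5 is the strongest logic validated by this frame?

T

Reflexive (axiom T): yes — every world is S-related to itself.
Symmetric (axiom B): no — 1 S 3 but not 3 S 1.
Euclidean (axiom 5): no — 1 S 7 and 1 S 3, but not 7 S 3.
So F validates K, T; KTB would additionally require S to be symmetric. The strongest is T.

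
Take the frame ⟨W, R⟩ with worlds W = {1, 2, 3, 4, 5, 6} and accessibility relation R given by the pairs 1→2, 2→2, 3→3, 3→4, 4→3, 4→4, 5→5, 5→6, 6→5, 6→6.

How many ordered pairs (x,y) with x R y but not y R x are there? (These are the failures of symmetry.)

Enumerating: (1,2).

1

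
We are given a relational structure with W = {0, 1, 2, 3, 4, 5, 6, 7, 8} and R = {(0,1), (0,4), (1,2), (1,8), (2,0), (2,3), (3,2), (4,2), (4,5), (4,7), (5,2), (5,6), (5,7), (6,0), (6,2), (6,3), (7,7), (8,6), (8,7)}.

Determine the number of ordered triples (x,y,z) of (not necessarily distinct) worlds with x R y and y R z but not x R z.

26

Enumerating: (0,1,2), (0,1,8), (0,4,2), (0,4,5), (0,4,7), (1,2,0), (1,2,3), (1,8,6), (1,8,7), (2,0,1), (2,0,4), (2,3,2), … and 14 more.
Total: 26.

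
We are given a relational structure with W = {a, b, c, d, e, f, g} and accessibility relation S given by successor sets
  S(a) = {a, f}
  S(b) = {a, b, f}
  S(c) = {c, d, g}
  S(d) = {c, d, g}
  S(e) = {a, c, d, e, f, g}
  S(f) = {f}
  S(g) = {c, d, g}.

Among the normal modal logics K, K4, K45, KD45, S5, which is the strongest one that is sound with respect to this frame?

Transitive (axiom 4): yes — every two-step S-path is closed by a direct edge.
Euclidean (axiom 5): no — b S f and b S a, but not f S a.
Serial (axiom D): yes — every world has a successor (e.g. a S a).
Reflexive (axiom T): yes — every world is S-related to itself.
So F validates K, K4; K45 would additionally require S to be Euclidean. The strongest is K4.

K4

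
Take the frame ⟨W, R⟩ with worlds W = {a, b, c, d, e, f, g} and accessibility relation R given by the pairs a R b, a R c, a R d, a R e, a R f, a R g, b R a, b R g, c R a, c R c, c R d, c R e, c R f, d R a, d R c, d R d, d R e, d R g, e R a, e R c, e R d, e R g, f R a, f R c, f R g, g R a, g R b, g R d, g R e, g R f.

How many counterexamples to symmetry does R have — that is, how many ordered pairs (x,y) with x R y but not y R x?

R is symmetric; there are no such tuples.

0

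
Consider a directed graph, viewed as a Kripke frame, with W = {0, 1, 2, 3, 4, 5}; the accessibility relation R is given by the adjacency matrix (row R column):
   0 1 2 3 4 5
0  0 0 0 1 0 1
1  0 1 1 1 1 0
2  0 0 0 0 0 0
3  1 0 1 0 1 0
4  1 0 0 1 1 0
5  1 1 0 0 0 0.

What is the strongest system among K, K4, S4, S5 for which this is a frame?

Transitive (axiom 4): no — 0 R 3 and 3 R 2, but not 0 R 2.
Reflexive (axiom T): no — 0 is not related to itself.
Euclidean (axiom 5): no — 0 R 3 and 0 R 5, but not 3 R 5.
So F validates K; K4 would additionally require R to be transitive. The strongest is K.

K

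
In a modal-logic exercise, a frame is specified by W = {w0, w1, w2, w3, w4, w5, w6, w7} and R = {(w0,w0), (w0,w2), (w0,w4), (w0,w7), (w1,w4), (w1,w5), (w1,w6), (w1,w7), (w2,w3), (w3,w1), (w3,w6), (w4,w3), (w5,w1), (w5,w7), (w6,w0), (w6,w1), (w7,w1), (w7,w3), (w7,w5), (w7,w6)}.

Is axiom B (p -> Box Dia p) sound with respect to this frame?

By correspondence theory, B is valid on a frame iff R is symmetric.
Symmetric: no — w0 R w2 but not w2 R w0.

No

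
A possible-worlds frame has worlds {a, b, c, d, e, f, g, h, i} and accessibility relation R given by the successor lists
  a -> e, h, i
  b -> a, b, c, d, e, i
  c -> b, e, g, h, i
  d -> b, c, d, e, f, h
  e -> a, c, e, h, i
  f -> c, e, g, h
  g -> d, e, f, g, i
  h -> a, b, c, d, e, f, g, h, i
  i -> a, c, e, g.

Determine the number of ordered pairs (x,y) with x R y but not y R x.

Enumerating: (b,a), (b,e), (b,i), (c,g), (d,c), (d,e), (d,f), (f,c), (f,e), (g,d), (g,e), (h,b), (h,g), (h,i).

14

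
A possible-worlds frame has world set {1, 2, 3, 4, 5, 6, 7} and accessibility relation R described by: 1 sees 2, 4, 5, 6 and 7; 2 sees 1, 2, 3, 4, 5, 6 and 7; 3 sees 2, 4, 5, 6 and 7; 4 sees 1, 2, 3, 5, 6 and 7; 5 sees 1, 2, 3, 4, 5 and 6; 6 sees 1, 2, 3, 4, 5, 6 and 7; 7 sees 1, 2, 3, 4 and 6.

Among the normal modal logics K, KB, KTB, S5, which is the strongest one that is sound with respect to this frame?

Symmetric (axiom B): yes — every pair in R has its reverse in R.
Reflexive (axiom T): no — 1 is not related to itself.
Euclidean (axiom 5): no — 1 R 5 and 1 R 7, but not 5 R 7.
So F validates K, KB; KTB would additionally require R to be reflexive. The strongest is KB.

KB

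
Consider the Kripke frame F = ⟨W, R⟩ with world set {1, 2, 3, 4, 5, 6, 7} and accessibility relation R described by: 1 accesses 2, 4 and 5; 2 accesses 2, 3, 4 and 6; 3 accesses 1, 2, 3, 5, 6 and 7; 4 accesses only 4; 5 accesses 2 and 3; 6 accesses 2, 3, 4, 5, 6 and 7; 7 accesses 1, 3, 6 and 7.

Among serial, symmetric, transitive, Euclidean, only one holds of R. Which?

Serial: yes — every world has a successor (e.g. 1 R 2).
Symmetric: no — 1 R 2 but not 2 R 1.
Transitive: no — 1 R 2 and 2 R 3, but not 1 R 3.
Euclidean: no — 1 R 2 and 1 R 5, but not 2 R 5.
Only serial holds.

serial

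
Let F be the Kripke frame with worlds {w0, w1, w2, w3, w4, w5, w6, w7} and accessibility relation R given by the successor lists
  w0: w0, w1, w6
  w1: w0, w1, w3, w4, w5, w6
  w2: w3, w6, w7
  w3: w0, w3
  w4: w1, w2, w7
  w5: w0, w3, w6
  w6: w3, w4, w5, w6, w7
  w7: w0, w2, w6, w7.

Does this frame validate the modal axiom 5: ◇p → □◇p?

No

Axiom 5 corresponds to the accessibility relation being Euclidean.
Euclidean: no — w0 R w6 and w0 R w1, but not w6 R w1.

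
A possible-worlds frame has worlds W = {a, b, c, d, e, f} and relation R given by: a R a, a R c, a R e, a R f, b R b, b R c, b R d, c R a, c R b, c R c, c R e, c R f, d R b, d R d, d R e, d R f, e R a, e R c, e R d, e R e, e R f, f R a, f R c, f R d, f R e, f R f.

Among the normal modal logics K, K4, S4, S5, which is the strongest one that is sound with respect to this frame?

K

Transitive (axiom 4): no — a R c and c R b, but not a R b.
Reflexive (axiom T): yes — every world is R-related to itself.
Euclidean (axiom 5): no — b R c and b R d, but not c R d.
So F validates K; K4 would additionally require R to be transitive. The strongest is K.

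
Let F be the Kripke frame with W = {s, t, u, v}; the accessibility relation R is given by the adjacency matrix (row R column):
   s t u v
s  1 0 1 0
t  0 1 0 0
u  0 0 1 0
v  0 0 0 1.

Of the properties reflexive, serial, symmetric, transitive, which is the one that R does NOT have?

Reflexive: yes — every world is R-related to itself.
Serial: yes — every world has a successor (e.g. s R s).
Symmetric: no — s R u but not u R s.
Transitive: yes — every two-step R-path is closed by a direct edge.
Only symmetric fails.

symmetric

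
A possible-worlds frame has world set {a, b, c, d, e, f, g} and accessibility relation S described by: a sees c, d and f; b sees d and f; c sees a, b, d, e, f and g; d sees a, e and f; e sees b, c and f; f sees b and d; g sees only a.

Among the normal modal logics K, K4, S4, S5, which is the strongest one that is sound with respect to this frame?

Transitive (axiom 4): no — a S c and c S b, but not a S b.
Reflexive (axiom T): no — a is not related to itself.
Euclidean (axiom 5): no — a S d and a S c, but not d S c.
So F validates K; K4 would additionally require S to be transitive. The strongest is K.

K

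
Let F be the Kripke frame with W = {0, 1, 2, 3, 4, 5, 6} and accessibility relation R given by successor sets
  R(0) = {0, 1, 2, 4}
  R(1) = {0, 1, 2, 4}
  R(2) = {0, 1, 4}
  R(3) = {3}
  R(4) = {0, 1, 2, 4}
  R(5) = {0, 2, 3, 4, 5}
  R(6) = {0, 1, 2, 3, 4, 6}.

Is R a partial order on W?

Reflexive: no — 2 is not related to itself.
Transitive: no — 5 R 0 and 0 R 1, but not 5 R 1.
Antisymmetric: no — 0 R 1 and 1 R 0 with 0 ≠ 1.
So R is not a partial order.

No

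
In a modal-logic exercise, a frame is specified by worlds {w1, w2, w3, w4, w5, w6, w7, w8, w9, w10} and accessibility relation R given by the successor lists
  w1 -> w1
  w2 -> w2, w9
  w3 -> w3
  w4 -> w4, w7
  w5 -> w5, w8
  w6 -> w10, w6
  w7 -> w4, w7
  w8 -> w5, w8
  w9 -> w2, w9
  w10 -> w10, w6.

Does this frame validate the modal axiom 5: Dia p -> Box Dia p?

By correspondence theory, 5 is valid on a frame iff R is Euclidean.
Euclidean: yes — any two successors of a common world are R-related.

Yes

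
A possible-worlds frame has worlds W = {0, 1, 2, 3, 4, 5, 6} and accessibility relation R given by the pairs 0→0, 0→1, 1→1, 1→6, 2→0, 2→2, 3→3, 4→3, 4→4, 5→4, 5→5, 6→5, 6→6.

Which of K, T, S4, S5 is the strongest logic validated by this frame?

Reflexive (axiom T): yes — every world is R-related to itself.
Transitive (axiom 4): no — 0 R 1 and 1 R 6, but not 0 R 6.
Euclidean (axiom 5): no — 0 R 1 and 0 R 0, but not 1 R 0.
So F validates K, T; S4 would additionally require R to be transitive. The strongest is T.

T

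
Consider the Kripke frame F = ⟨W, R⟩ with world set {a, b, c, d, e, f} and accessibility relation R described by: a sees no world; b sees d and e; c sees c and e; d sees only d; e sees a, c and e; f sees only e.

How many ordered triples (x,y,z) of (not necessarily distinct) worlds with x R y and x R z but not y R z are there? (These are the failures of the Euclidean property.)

6

Enumerating: (b,d,e), (b,e,d), (e,a,a), (e,a,c), (e,a,e), (e,c,a).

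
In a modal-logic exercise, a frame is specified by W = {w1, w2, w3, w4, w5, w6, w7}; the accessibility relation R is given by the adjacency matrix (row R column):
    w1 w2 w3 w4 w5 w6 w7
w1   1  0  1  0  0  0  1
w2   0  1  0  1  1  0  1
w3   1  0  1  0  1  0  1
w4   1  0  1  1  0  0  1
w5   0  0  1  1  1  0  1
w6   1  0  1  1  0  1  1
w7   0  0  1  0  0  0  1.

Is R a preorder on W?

No

Reflexive: yes — every world is R-related to itself.
Transitive: no — w1 R w3 and w3 R w5, but not w1 R w5.
So R is not a preorder.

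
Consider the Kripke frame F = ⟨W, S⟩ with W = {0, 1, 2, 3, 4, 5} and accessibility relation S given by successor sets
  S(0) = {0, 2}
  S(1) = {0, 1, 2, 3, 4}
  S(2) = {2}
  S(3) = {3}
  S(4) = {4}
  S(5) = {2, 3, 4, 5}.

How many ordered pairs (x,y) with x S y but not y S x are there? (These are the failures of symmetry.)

Enumerating: (0,2), (1,0), (1,2), (1,3), (1,4), (5,2), (5,3), (5,4).

8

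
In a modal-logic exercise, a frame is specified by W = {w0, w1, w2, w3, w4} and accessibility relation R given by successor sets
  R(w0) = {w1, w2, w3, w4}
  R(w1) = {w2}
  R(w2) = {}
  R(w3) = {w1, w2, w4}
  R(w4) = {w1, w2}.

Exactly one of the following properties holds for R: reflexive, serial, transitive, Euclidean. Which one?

Reflexive: no — w0 is not related to itself.
Serial: no — w2 has no R-successor.
Transitive: yes — every two-step R-path is closed by a direct edge.
Euclidean: no — w0 R w1 and w0 R w3, but not w1 R w3.
Only transitive holds.

transitive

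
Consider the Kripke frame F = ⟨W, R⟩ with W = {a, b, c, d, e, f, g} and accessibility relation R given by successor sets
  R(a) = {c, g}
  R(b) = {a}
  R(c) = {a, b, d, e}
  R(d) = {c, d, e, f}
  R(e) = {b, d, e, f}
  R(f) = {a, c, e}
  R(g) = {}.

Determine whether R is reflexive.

Reflexive: no — a is not related to itself.

No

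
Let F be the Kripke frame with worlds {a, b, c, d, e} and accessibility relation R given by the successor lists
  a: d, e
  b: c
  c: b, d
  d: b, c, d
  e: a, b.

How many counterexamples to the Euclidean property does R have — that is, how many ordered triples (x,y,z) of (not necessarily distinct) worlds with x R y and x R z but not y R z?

Enumerating: (a,d,e), (a,e,d), (a,e,e), (b,c,c), (c,b,b), (c,b,d), (d,b,b), (d,b,d), (d,c,c), (e,a,a), (e,a,b), (e,b,a), (e,b,b).

13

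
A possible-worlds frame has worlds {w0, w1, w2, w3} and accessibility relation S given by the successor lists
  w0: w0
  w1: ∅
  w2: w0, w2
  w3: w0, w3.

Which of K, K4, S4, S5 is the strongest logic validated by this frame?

Transitive (axiom 4): yes — every two-step S-path is closed by a direct edge.
Reflexive (axiom T): no — w1 is not related to itself.
Euclidean (axiom 5): no — w2 S w0 and w2 S w2, but not w0 S w2.
So F validates K, K4; S4 would additionally require S to be reflexive. The strongest is K4.

K4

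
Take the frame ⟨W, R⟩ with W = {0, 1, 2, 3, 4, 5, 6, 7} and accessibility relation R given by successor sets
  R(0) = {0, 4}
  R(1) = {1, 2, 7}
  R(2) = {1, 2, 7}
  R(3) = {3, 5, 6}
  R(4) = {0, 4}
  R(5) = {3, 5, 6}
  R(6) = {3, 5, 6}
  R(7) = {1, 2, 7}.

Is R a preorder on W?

Yes

Reflexive: yes — every world is R-related to itself.
Transitive: yes — every two-step R-path is closed by a direct edge.
So R is a preorder.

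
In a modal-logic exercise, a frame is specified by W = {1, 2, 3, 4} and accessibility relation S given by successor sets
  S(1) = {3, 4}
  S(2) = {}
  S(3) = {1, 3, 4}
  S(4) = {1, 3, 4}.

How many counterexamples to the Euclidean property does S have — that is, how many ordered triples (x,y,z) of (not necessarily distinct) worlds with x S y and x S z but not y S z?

2

Enumerating: (3,1,1), (4,1,1).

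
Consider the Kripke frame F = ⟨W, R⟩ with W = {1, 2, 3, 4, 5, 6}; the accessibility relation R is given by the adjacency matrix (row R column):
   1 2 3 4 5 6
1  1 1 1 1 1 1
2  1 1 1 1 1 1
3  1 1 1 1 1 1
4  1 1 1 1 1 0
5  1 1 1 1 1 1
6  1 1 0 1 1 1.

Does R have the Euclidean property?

Euclidean: no — 1 R 4 and 1 R 6, but not 4 R 6.

No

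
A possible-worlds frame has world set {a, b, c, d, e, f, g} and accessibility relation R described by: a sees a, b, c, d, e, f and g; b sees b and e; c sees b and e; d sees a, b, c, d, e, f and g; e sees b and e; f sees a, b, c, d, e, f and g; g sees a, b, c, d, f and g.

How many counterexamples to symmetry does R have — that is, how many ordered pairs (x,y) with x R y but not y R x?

Enumerating: (a,b), (a,c), (a,e), (c,b), (c,e), (d,b), (d,c), (d,e), (f,b), (f,c), (f,e), (g,b), (g,c).

13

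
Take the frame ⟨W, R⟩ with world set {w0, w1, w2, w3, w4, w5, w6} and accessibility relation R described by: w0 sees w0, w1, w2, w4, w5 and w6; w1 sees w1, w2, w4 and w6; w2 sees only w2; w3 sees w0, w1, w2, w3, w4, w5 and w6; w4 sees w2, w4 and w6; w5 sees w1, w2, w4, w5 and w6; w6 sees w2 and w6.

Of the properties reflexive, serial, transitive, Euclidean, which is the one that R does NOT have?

Euclidean

Reflexive: yes — every world is R-related to itself.
Serial: yes — every world has a successor (e.g. w0 R w0).
Transitive: yes — every two-step R-path is closed by a direct edge.
Euclidean: no — w0 R w1 and w0 R w5, but not w1 R w5.
Only Euclidean fails.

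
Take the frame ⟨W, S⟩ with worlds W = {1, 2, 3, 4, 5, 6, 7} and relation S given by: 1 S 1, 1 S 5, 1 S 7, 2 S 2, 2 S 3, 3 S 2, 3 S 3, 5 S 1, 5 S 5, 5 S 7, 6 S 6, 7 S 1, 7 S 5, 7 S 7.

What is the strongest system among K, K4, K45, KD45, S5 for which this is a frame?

K45

Transitive (axiom 4): yes — every two-step S-path is closed by a direct edge.
Euclidean (axiom 5): yes — any two successors of a common world are S-related.
Serial (axiom D): no — 4 has no S-successor.
Reflexive (axiom T): no — 4 is not related to itself.
So F validates K, K4, K45; KD45 would additionally require S to be serial. The strongest is K45.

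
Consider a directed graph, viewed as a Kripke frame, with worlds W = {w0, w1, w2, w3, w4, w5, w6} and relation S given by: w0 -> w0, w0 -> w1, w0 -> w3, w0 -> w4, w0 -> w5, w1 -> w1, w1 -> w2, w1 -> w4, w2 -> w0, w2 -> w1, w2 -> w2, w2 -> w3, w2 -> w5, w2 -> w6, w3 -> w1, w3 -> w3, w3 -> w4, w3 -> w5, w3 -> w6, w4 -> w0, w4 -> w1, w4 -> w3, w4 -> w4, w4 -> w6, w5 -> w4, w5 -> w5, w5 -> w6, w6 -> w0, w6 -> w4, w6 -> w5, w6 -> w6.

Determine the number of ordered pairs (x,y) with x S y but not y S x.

Enumerating: (w0,w1), (w0,w3), (w0,w5), (w2,w0), (w2,w3), (w2,w5), (w2,w6), (w3,w1), (w3,w5), (w3,w6), (w5,w4), (w6,w0).

12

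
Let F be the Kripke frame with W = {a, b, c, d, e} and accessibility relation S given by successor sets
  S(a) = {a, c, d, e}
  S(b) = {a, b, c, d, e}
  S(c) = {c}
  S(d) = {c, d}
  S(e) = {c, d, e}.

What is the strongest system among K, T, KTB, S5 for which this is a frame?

T

Reflexive (axiom T): yes — every world is S-related to itself.
Symmetric (axiom B): no — a S c but not c S a.
Euclidean (axiom 5): no — a S c and a S d, but not c S d.
So F validates K, T; KTB would additionally require S to be symmetric. The strongest is T.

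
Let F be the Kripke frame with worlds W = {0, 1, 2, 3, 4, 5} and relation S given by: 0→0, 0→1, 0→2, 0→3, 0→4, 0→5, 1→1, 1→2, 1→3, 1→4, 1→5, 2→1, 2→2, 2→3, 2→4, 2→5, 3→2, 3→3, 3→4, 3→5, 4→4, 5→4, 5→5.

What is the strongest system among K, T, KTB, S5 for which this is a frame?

T

Reflexive (axiom T): yes — every world is S-related to itself.
Symmetric (axiom B): no — 0 S 1 but not 1 S 0.
Euclidean (axiom 5): no — 0 S 3 and 0 S 1, but not 3 S 1.
So F validates K, T; KTB would additionally require S to be symmetric. The strongest is T.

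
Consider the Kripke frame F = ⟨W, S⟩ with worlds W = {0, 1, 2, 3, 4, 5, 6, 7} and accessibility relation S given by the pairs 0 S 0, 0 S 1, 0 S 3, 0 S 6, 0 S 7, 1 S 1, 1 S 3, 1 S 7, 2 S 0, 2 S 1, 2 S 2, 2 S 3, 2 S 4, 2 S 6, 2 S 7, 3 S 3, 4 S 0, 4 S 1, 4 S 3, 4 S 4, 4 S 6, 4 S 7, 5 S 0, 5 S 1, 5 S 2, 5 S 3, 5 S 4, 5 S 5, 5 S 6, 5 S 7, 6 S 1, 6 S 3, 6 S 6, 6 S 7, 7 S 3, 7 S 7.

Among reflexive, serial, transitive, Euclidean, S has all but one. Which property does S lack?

Euclidean

Reflexive: yes — every world is S-related to itself.
Serial: yes — every world has a successor (e.g. 0 S 0).
Transitive: yes — every two-step S-path is closed by a direct edge.
Euclidean: no — 0 S 1 and 0 S 6, but not 1 S 6.
Only Euclidean fails.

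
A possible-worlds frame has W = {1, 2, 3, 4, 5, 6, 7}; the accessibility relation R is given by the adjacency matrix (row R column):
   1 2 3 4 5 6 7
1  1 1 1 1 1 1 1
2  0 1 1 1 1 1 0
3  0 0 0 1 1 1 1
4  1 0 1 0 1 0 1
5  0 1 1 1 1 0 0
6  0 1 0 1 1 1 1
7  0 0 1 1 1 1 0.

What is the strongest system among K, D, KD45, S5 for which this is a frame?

D

Serial (axiom D): yes — every world has a successor (e.g. 1 R 1).
Euclidean (axiom 5): no — 1 R 2 and 1 R 7, but not 2 R 7.
Transitive (axiom 4): no — 2 R 3 and 3 R 7, but not 2 R 7.
Reflexive (axiom T): no — 3 is not related to itself.
So F validates K, D; KD45 would additionally require R to be Euclidean and transitive. The strongest is D.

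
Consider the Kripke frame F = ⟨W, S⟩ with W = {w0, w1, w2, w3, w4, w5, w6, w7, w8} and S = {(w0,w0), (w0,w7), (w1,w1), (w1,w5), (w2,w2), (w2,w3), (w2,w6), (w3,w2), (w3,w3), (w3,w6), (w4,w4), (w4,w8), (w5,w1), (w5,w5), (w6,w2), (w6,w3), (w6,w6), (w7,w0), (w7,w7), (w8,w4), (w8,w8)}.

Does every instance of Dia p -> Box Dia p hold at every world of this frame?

Axiom 5 corresponds to the accessibility relation being Euclidean.
Euclidean: yes — any two successors of a common world are S-related.

Yes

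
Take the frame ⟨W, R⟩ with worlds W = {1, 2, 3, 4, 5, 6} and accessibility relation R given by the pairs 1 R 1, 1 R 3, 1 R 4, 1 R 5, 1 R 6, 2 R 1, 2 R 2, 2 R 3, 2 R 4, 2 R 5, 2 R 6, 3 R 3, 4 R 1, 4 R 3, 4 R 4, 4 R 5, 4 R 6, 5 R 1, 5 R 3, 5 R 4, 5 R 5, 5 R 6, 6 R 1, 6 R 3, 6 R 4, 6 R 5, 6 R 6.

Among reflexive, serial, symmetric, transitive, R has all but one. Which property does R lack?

Reflexive: yes — every world is R-related to itself.
Serial: yes — every world has a successor (e.g. 1 R 1).
Symmetric: no — 1 R 3 but not 3 R 1.
Transitive: yes — every two-step R-path is closed by a direct edge.
Only symmetric fails.

symmetric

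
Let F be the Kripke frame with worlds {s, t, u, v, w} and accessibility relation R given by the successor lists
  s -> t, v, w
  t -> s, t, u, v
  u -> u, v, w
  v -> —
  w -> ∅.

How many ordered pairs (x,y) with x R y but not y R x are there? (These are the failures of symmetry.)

6

Enumerating: (s,v), (s,w), (t,u), (t,v), (u,v), (u,w).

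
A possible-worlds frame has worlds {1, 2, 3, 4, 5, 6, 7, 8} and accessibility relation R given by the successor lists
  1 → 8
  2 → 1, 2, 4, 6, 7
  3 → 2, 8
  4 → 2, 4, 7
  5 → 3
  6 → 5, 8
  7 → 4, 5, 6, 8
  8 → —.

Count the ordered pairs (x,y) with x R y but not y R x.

12

Enumerating: (1,8), (2,1), (2,6), (2,7), (3,2), (3,8), (5,3), (6,5), (6,8), (7,5), (7,6), (7,8).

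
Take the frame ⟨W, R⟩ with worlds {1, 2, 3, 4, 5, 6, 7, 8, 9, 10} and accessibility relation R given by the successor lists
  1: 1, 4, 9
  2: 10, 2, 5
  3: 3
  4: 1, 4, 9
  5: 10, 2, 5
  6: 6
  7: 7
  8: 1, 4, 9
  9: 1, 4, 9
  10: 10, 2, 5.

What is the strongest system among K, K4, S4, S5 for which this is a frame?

Transitive (axiom 4): yes — every two-step R-path is closed by a direct edge.
Reflexive (axiom T): no — 8 is not related to itself.
Euclidean (axiom 5): yes — any two successors of a common world are R-related.
So F validates K, K4; S4 would additionally require R to be reflexive. The strongest is K4.

K4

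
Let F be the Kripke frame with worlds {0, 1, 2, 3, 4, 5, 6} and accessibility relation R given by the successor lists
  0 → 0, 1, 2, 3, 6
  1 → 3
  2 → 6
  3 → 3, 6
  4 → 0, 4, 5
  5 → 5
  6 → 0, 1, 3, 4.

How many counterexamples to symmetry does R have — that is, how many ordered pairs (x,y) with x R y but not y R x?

9

Enumerating: (0,1), (0,2), (0,3), (1,3), (2,6), (4,0), (4,5), (6,1), (6,4).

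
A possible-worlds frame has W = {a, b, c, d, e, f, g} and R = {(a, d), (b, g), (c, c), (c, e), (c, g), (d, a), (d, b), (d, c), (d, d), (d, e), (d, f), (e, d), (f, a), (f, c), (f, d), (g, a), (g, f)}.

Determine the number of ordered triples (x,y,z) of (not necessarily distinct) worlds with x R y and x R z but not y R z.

Enumerating: (b,g,g), (c,e,c), (c,e,e), (c,e,g), (c,g,c), (c,g,e), (c,g,g), (d,a,a), (d,a,b), (d,a,c), (d,a,e), (d,a,f), … and 25 more.
Total: 37.

37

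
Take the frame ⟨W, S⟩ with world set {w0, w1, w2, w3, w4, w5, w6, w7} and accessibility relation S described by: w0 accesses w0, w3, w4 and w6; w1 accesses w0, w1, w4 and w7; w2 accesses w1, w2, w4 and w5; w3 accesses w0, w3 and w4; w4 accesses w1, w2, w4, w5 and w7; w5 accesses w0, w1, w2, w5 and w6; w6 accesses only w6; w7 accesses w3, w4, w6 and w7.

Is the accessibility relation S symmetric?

No

Symmetric: no — w0 S w4 but not w4 S w0.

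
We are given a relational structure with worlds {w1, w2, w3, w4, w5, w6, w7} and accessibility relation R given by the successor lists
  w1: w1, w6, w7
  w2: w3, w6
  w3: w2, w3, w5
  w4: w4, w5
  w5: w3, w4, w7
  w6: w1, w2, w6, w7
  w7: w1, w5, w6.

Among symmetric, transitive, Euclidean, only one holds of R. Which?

Symmetric: yes — every pair in R has its reverse in R.
Transitive: no — w1 R w6 and w6 R w2, but not w1 R w2.
Euclidean: no — w2 R w3 and w2 R w6, but not w3 R w6.
Only symmetric holds.

symmetric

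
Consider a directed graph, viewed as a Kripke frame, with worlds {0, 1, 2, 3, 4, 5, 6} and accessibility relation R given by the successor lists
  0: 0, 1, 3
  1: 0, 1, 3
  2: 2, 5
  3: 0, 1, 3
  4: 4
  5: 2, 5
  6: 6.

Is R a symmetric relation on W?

Yes

Symmetric: yes — every pair in R has its reverse in R.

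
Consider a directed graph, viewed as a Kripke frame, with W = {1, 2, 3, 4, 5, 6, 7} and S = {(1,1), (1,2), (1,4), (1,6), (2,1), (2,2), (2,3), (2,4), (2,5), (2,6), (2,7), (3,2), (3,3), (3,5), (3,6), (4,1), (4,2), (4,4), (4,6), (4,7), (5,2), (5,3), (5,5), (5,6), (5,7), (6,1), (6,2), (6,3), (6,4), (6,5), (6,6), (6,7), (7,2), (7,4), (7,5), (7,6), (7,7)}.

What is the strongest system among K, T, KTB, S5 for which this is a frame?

KTB

Reflexive (axiom T): yes — every world is S-related to itself.
Symmetric (axiom B): yes — every pair in S has its reverse in S.
Euclidean (axiom 5): no — 2 S 1 and 2 S 3, but not 1 S 3.
So F validates K, T, KTB; S5 would additionally require S to be Euclidean. The strongest is KTB.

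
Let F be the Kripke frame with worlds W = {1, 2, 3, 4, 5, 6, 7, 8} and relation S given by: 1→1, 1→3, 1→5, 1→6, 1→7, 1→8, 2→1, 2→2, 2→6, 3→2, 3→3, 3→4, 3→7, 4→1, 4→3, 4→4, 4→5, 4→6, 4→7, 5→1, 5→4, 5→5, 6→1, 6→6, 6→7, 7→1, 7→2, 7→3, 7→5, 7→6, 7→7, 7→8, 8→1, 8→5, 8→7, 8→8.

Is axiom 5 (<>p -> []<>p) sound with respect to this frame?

No

The schema 5 characterises exactly the Euclidean frames.
Euclidean: no — 1 S 3 and 1 S 5, but not 3 S 5.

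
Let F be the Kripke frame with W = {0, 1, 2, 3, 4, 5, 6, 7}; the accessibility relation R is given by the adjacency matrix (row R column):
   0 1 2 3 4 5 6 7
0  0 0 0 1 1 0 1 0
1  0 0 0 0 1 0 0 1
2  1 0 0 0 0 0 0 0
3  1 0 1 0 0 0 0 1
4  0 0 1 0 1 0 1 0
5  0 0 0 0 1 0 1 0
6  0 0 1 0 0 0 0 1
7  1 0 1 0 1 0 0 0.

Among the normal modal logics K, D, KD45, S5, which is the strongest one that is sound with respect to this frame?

D

Serial (axiom D): yes — every world has a successor (e.g. 0 R 3).
Euclidean (axiom 5): no — 0 R 3 and 0 R 4, but not 3 R 4.
Transitive (axiom 4): no — 0 R 3 and 3 R 2, but not 0 R 2.
Reflexive (axiom T): no — 0 is not related to itself.
So F validates K, D; KD45 would additionally require R to be Euclidean and transitive. The strongest is D.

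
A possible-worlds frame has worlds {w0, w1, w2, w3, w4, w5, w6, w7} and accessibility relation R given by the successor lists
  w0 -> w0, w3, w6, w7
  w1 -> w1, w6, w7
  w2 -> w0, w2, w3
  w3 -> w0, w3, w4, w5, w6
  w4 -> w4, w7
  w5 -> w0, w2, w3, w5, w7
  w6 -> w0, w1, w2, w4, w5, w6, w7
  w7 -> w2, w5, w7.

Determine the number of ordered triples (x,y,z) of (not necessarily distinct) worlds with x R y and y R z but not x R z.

Enumerating: (w0,w3,w4), (w0,w3,w5), (w0,w6,w1), (w0,w6,w2), (w0,w6,w4), (w0,w6,w5), (w0,w7,w2), (w0,w7,w5), (w1,w6,w0), (w1,w6,w2), (w1,w6,w4), (w1,w6,w5), … and 26 more.
Total: 38.

38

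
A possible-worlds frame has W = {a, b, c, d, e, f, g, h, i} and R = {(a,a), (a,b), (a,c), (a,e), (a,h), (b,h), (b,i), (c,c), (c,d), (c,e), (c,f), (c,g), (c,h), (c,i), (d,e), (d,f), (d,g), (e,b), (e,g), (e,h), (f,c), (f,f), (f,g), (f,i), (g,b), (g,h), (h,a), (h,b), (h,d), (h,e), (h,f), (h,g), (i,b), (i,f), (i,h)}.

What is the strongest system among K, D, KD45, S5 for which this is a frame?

D

Serial (axiom D): yes — every world has a successor (e.g. a R a).
Euclidean (axiom 5): no — a R b and a R c, but not b R c.
Transitive (axiom 4): no — a R b and b R i, but not a R i.
Reflexive (axiom T): no — b is not related to itself.
So F validates K, D; KD45 would additionally require R to be Euclidean and transitive. The strongest is D.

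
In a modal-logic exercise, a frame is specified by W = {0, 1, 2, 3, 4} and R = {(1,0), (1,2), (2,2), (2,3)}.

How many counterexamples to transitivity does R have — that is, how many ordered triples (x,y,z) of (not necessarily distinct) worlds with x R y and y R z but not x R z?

1

Enumerating: (1,2,3).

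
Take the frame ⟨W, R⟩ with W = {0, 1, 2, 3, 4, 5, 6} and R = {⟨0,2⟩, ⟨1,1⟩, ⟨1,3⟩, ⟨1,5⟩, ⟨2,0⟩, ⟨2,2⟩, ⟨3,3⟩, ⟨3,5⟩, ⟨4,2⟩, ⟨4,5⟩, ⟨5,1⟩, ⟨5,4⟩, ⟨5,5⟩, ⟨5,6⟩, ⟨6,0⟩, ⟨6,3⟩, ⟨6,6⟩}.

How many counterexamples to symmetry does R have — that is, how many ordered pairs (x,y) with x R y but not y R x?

Enumerating: (1,3), (3,5), (4,2), (5,6), (6,0), (6,3).

6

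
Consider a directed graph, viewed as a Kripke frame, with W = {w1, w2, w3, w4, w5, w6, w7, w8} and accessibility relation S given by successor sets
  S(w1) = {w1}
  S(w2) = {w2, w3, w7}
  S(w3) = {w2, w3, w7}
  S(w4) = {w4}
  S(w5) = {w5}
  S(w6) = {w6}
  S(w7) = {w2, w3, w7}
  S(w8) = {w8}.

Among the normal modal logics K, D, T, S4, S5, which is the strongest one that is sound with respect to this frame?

S5

Serial (axiom D): yes — every world has a successor (e.g. w1 S w1).
Reflexive (axiom T): yes — every world is S-related to itself.
Transitive (axiom 4): yes — every two-step S-path is closed by a direct edge.
Euclidean (axiom 5): yes — any two successors of a common world are S-related.
So F validates K, D, T, S4, S5. The strongest is S5.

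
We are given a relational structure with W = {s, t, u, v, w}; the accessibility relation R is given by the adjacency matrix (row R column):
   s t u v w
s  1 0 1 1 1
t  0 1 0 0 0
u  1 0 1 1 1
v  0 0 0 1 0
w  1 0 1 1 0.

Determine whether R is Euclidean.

No

Euclidean: no — s R v and s R u, but not v R u.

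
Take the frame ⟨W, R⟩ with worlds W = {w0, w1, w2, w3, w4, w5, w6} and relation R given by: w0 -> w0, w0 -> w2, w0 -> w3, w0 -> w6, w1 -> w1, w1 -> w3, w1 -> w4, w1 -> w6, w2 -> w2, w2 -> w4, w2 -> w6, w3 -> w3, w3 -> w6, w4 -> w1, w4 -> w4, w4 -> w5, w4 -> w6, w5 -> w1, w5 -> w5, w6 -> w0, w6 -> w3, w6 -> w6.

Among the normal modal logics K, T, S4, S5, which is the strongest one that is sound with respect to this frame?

Reflexive (axiom T): yes — every world is R-related to itself.
Transitive (axiom 4): no — w0 R w2 and w2 R w4, but not w0 R w4.
Euclidean (axiom 5): no — w0 R w2 and w0 R w3, but not w2 R w3.
So F validates K, T; S4 would additionally require R to be transitive. The strongest is T.

T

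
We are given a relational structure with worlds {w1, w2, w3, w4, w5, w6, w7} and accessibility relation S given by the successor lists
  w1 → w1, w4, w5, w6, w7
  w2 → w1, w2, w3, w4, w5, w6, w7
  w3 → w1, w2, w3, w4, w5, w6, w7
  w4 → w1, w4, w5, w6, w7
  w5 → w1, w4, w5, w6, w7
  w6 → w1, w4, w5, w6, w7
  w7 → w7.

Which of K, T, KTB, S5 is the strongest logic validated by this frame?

T

Reflexive (axiom T): yes — every world is S-related to itself.
Symmetric (axiom B): no — w1 S w7 but not w7 S w1.
Euclidean (axiom 5): no — w1 S w7 and w1 S w4, but not w7 S w4.
So F validates K, T; KTB would additionally require S to be symmetric. The strongest is T.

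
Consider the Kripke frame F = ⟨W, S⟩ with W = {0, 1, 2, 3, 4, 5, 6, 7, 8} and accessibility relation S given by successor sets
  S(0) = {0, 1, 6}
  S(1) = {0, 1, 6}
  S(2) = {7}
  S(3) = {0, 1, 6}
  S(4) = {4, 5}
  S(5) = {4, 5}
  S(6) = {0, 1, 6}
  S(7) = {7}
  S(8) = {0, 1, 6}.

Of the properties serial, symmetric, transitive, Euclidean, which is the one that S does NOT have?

Serial: yes — every world has a successor (e.g. 0 S 0).
Symmetric: no — 2 S 7 but not 7 S 2.
Transitive: yes — every two-step S-path is closed by a direct edge.
Euclidean: yes — any two successors of a common world are S-related.
Only symmetric fails.

symmetric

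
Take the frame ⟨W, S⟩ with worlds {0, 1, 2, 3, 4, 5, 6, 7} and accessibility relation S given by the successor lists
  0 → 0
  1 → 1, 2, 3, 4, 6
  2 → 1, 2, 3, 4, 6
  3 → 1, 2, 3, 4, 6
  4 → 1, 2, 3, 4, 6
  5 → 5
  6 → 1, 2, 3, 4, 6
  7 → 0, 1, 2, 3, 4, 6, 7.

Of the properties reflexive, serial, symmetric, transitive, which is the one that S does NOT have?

symmetric

Reflexive: yes — every world is S-related to itself.
Serial: yes — every world has a successor (e.g. 0 S 0).
Symmetric: no — 7 S 0 but not 0 S 7.
Transitive: yes — every two-step S-path is closed by a direct edge.
Only symmetric fails.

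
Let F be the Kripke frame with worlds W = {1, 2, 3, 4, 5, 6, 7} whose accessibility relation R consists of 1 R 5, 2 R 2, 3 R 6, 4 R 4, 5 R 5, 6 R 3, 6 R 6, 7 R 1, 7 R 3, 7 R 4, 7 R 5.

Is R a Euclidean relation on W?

No

Euclidean: no — 7 R 1 and 7 R 3, but not 1 R 3.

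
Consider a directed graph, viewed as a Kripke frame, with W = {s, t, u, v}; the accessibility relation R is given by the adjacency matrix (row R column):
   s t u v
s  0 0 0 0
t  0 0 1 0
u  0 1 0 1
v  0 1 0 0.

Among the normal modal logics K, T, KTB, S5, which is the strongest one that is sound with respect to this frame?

Reflexive (axiom T): no — s is not related to itself.
Symmetric (axiom B): no — u R v but not v R u.
Euclidean (axiom 5): no — u R t and u R v, but not t R v.
So F validates K; T would additionally require R to be reflexive. The strongest is K.

K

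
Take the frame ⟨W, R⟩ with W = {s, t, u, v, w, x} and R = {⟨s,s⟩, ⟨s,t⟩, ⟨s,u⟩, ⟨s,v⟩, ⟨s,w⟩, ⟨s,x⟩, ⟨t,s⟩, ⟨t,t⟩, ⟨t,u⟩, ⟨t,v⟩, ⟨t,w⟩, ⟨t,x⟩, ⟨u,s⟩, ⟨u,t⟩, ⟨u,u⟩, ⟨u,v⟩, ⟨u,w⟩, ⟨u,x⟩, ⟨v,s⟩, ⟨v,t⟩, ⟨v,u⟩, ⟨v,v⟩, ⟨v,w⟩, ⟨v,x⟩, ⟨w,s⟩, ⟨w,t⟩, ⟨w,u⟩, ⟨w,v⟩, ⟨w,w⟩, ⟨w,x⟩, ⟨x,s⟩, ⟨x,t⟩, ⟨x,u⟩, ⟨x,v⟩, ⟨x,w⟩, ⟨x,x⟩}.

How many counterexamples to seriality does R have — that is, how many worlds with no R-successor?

0

R is serial; there are no such worlds.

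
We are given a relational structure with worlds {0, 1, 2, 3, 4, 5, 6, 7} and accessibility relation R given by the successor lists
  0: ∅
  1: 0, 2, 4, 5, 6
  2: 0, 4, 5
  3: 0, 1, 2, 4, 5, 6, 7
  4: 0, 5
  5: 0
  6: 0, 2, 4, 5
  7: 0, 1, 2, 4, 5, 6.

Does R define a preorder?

Reflexive: no — 0 is not related to itself.
Transitive: yes — every two-step R-path is closed by a direct edge.
So R is not a preorder.

No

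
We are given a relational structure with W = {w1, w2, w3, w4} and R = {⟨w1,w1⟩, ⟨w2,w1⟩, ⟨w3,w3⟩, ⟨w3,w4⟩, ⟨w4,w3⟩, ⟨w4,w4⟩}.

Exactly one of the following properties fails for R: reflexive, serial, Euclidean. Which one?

reflexive

Reflexive: no — w2 is not related to itself.
Serial: yes — every world has a successor (e.g. w1 R w1).
Euclidean: yes — any two successors of a common world are R-related.
Only reflexive fails.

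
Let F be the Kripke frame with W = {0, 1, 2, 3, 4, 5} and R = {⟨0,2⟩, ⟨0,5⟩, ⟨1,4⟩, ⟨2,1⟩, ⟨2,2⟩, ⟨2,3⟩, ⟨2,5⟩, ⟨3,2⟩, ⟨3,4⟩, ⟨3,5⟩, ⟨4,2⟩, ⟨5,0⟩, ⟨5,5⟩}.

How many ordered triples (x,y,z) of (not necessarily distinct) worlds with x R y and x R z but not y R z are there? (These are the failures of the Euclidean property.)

Enumerating: (0,5,2), (1,4,4), (2,1,1), (2,1,2), (2,1,3), (2,1,5), (2,3,1), (2,3,3), (2,5,1), (2,5,2), (2,5,3), (3,2,4), (3,4,4), (3,4,5), (3,5,2), (3,5,4), (5,0,0).

17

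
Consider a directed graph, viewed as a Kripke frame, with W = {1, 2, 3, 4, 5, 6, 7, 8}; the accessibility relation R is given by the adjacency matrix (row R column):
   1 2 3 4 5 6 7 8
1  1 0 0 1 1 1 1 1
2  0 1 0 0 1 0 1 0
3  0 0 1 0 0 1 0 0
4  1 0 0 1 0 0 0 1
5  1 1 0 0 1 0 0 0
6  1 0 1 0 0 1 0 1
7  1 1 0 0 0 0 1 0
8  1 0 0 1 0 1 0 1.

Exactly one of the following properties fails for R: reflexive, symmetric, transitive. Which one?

transitive

Reflexive: yes — every world is R-related to itself.
Symmetric: yes — every pair in R has its reverse in R.
Transitive: no — 1 R 5 and 5 R 2, but not 1 R 2.
Only transitive fails.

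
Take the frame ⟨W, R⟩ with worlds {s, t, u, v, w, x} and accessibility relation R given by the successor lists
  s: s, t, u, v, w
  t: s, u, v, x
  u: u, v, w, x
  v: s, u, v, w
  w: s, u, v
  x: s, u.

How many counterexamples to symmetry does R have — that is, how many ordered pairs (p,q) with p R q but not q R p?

Enumerating: (s,u), (t,u), (t,v), (t,x), (x,s).

5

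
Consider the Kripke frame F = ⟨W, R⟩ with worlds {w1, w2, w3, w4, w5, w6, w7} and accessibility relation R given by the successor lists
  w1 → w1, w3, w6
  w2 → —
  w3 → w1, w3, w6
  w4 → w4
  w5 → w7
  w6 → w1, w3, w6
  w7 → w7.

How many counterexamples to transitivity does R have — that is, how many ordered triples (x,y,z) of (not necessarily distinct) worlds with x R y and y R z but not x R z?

R is transitive; there are no such tuples.

0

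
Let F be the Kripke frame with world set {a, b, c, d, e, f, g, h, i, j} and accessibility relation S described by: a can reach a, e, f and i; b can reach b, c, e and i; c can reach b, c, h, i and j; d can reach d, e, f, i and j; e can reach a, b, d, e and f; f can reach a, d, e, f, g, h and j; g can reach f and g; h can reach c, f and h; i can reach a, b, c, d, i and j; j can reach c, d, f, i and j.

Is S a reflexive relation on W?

Reflexive: yes — every world is S-related to itself.

Yes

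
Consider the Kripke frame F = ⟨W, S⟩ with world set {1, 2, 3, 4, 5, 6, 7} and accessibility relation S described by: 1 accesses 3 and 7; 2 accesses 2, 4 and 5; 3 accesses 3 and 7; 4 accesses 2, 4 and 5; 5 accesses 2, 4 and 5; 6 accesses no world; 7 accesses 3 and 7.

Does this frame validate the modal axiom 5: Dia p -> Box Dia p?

Axiom 5 corresponds to the accessibility relation being Euclidean.
Euclidean: yes — any two successors of a common world are S-related.

Yes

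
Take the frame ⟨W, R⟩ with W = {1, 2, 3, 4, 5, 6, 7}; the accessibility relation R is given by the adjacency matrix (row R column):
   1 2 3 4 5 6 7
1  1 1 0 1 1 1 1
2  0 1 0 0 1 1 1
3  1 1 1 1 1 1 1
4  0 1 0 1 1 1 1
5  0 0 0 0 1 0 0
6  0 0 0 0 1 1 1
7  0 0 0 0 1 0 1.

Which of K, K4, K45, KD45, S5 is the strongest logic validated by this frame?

K4

Transitive (axiom 4): yes — every two-step R-path is closed by a direct edge.
Euclidean (axiom 5): no — 1 R 2 and 1 R 4, but not 2 R 4.
Serial (axiom D): yes — every world has a successor (e.g. 1 R 1).
Reflexive (axiom T): yes — every world is R-related to itself.
So F validates K, K4; K45 would additionally require R to be Euclidean. The strongest is K4.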